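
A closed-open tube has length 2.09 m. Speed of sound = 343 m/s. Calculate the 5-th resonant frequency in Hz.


Given values:
  Tube type: closed-open, L = 2.09 m, c = 343 m/s, n = 5
Formula: f_n = (2n - 1) * c / (4 * L)
Compute 2n - 1 = 2*5 - 1 = 9
Compute 4 * L = 4 * 2.09 = 8.36
f = 9 * 343 / 8.36
f = 369.26

369.26 Hz


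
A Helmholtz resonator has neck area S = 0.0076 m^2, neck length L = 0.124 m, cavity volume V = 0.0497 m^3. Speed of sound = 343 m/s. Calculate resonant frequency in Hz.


Given values:
  S = 0.0076 m^2, L = 0.124 m, V = 0.0497 m^3, c = 343 m/s
Formula: f = (c / (2*pi)) * sqrt(S / (V * L))
Compute V * L = 0.0497 * 0.124 = 0.0061628
Compute S / (V * L) = 0.0076 / 0.0061628 = 1.2332
Compute sqrt(1.2332) = 1.110495
Compute c / (2*pi) = 343 / 6.283185 = 54.590148
f = 54.590148 * 1.110495 = 60.62

60.62 Hz


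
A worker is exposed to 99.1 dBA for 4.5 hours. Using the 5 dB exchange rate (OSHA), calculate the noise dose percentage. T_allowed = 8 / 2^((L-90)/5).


Given values:
  L = 99.1 dBA, T = 4.5 hours
Formula: T_allowed = 8 / 2^((L - 90) / 5)
Compute exponent: (99.1 - 90) / 5 = 1.82
Compute 2^(1.82) = 3.530812
T_allowed = 8 / 3.530812 = 2.265768 hours
Dose = (T / T_allowed) * 100
Dose = (4.5 / 2.265768) * 100 = 198.61

198.61 %


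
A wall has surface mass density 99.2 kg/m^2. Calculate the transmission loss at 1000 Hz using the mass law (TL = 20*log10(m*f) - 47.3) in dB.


Given values:
  m = 99.2 kg/m^2, f = 1000 Hz
Formula: TL = 20 * log10(m * f) - 47.3
Compute m * f = 99.2 * 1000 = 99200.0
Compute log10(99200.0) = 4.996512
Compute 20 * 4.996512 = 99.9302
TL = 99.9302 - 47.3 = 52.63

52.63 dB


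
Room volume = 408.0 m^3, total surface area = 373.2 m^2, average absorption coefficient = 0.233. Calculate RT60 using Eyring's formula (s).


Given values:
  V = 408.0 m^3, S = 373.2 m^2, alpha = 0.233
Formula: RT60 = 0.161 * V / (-S * ln(1 - alpha))
Compute ln(1 - 0.233) = ln(0.767) = -0.265268
Denominator: -373.2 * -0.265268 = 98.998
Numerator: 0.161 * 408.0 = 65.688
RT60 = 65.688 / 98.998 = 0.664

0.664 s


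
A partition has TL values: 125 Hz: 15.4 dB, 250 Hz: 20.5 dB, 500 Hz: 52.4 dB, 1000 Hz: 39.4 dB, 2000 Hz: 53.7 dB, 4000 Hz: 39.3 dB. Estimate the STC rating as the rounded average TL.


Given TL values at each frequency:
  125 Hz: 15.4 dB
  250 Hz: 20.5 dB
  500 Hz: 52.4 dB
  1000 Hz: 39.4 dB
  2000 Hz: 53.7 dB
  4000 Hz: 39.3 dB
Formula: STC ~ round(average of TL values)
Sum = 15.4 + 20.5 + 52.4 + 39.4 + 53.7 + 39.3 = 220.7
Average = 220.7 / 6 = 36.78
Rounded: 37

37


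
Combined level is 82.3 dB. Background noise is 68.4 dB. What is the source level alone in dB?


Given values:
  L_total = 82.3 dB, L_bg = 68.4 dB
Formula: L_source = 10 * log10(10^(L_total/10) - 10^(L_bg/10))
Convert to linear:
  10^(82.3/10) = 169824365.2462
  10^(68.4/10) = 6918309.7092
Difference: 169824365.2462 - 6918309.7092 = 162906055.537
L_source = 10 * log10(162906055.537) = 82.12

82.12 dB


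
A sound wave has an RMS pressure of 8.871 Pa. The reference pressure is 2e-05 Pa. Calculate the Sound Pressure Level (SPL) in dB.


Given values:
  p = 8.871 Pa
  p_ref = 2e-05 Pa
Formula: SPL = 20 * log10(p / p_ref)
Compute ratio: p / p_ref = 8.871 / 2e-05 = 443550
Compute log10: log10(443550) = 5.646943
Multiply: SPL = 20 * 5.646943 = 112.94

112.94 dB


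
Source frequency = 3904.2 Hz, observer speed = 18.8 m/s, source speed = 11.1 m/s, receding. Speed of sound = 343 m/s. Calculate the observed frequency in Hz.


Given values:
  f_s = 3904.2 Hz, v_o = 18.8 m/s, v_s = 11.1 m/s
  Direction: receding
Formula: f_o = f_s * (c - v_o) / (c + v_s)
Numerator: c - v_o = 343 - 18.8 = 324.2
Denominator: c + v_s = 343 + 11.1 = 354.1
f_o = 3904.2 * 324.2 / 354.1 = 3574.53

3574.53 Hz


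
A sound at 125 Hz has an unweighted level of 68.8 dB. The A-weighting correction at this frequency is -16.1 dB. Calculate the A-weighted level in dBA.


Given values:
  SPL = 68.8 dB
  A-weighting at 125 Hz = -16.1 dB
Formula: L_A = SPL + A_weight
L_A = 68.8 + (-16.1)
L_A = 52.7

52.7 dBA


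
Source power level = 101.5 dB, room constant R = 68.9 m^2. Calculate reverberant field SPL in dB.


Given values:
  Lw = 101.5 dB, R = 68.9 m^2
Formula: SPL = Lw + 10 * log10(4 / R)
Compute 4 / R = 4 / 68.9 = 0.058055
Compute 10 * log10(0.058055) = -12.3616
SPL = 101.5 + (-12.3616) = 89.14

89.14 dB


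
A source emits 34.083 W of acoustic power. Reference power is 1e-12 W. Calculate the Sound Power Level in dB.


Given values:
  W = 34.083 W
  W_ref = 1e-12 W
Formula: SWL = 10 * log10(W / W_ref)
Compute ratio: W / W_ref = 34083000000000
Compute log10: log10(34083000000000) = 13.532538
Multiply: SWL = 10 * 13.532538 = 135.33

135.33 dB


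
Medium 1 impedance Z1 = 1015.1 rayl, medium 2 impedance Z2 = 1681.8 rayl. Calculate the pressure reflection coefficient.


Given values:
  Z1 = 1015.1 rayl, Z2 = 1681.8 rayl
Formula: R = (Z2 - Z1) / (Z2 + Z1)
Numerator: Z2 - Z1 = 1681.8 - 1015.1 = 666.7
Denominator: Z2 + Z1 = 1681.8 + 1015.1 = 2696.9
R = 666.7 / 2696.9 = 0.2472

0.2472


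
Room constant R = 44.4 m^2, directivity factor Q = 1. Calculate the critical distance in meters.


Given values:
  R = 44.4 m^2, Q = 1
Formula: d_c = 0.141 * sqrt(Q * R)
Compute Q * R = 1 * 44.4 = 44.4
Compute sqrt(44.4) = 6.6633
d_c = 0.141 * 6.6633 = 0.94

0.94 m


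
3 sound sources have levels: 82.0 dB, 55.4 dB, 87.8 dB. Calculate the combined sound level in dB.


Formula: L_total = 10 * log10( sum(10^(Li/10)) )
  Source 1: 10^(82.0/10) = 158489319.2461
  Source 2: 10^(55.4/10) = 346736.8505
  Source 3: 10^(87.8/10) = 602559586.0744
Sum of linear values = 761395642.171
L_total = 10 * log10(761395642.171) = 88.82

88.82 dB


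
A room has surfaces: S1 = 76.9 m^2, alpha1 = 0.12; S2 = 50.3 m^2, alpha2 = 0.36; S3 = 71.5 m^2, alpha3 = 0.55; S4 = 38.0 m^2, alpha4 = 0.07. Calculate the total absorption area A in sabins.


Given surfaces:
  Surface 1: 76.9 * 0.12 = 9.228
  Surface 2: 50.3 * 0.36 = 18.108
  Surface 3: 71.5 * 0.55 = 39.325
  Surface 4: 38.0 * 0.07 = 2.66
Formula: A = sum(Si * alpha_i)
A = 9.228 + 18.108 + 39.325 + 2.66
A = 69.32

69.32 sabins


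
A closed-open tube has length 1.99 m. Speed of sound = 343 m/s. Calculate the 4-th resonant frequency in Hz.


Given values:
  Tube type: closed-open, L = 1.99 m, c = 343 m/s, n = 4
Formula: f_n = (2n - 1) * c / (4 * L)
Compute 2n - 1 = 2*4 - 1 = 7
Compute 4 * L = 4 * 1.99 = 7.96
f = 7 * 343 / 7.96
f = 301.63

301.63 Hz


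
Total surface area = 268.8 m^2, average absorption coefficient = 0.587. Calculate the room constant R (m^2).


Given values:
  S = 268.8 m^2, alpha = 0.587
Formula: R = S * alpha / (1 - alpha)
Numerator: 268.8 * 0.587 = 157.7856
Denominator: 1 - 0.587 = 0.413
R = 157.7856 / 0.413 = 382.05

382.05 m^2


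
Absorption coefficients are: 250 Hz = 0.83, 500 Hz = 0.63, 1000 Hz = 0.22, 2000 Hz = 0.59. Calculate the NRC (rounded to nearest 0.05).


Given values:
  a_250 = 0.83, a_500 = 0.63
  a_1000 = 0.22, a_2000 = 0.59
Formula: NRC = (a250 + a500 + a1000 + a2000) / 4
Sum = 0.83 + 0.63 + 0.22 + 0.59 = 2.27
NRC = 2.27 / 4 = 0.5675
Rounded to nearest 0.05: 0.55

0.55


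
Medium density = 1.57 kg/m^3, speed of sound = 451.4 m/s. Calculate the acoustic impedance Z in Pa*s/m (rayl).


Given values:
  rho = 1.57 kg/m^3
  c = 451.4 m/s
Formula: Z = rho * c
Z = 1.57 * 451.4
Z = 708.7

708.7 rayl


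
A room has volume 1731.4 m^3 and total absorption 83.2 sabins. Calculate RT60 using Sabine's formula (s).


Given values:
  V = 1731.4 m^3
  A = 83.2 sabins
Formula: RT60 = 0.161 * V / A
Numerator: 0.161 * 1731.4 = 278.7554
RT60 = 278.7554 / 83.2 = 3.35

3.35 s


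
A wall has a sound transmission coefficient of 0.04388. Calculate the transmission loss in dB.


Given values:
  tau = 0.04388
Formula: TL = 10 * log10(1 / tau)
Compute 1 / tau = 1 / 0.04388 = 22.7894
Compute log10(22.7894) = 1.357733
TL = 10 * 1.357733 = 13.58

13.58 dB


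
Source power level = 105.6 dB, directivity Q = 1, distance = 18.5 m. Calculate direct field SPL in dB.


Given values:
  Lw = 105.6 dB, Q = 1, r = 18.5 m
Formula: SPL = Lw + 10 * log10(Q / (4 * pi * r^2))
Compute 4 * pi * r^2 = 4 * pi * 18.5^2 = 4300.8403
Compute Q / denom = 1 / 4300.8403 = 0.00023251
Compute 10 * log10(0.00023251) = -36.3356
SPL = 105.6 + (-36.3356) = 69.26

69.26 dB


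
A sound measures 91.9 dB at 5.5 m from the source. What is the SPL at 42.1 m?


Given values:
  SPL1 = 91.9 dB, r1 = 5.5 m, r2 = 42.1 m
Formula: SPL2 = SPL1 - 20 * log10(r2 / r1)
Compute ratio: r2 / r1 = 42.1 / 5.5 = 7.6545
Compute log10: log10(7.6545) = 0.883917
Compute drop: 20 * 0.883917 = 17.6783
SPL2 = 91.9 - 17.6783 = 74.22

74.22 dB


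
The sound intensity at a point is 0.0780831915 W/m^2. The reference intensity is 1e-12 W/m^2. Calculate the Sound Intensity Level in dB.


Given values:
  I = 0.0780831915 W/m^2
  I_ref = 1e-12 W/m^2
Formula: SIL = 10 * log10(I / I_ref)
Compute ratio: I / I_ref = 78083191500
Compute log10: log10(78083191500) = 10.892558
Multiply: SIL = 10 * 10.892558 = 108.93

108.93 dB


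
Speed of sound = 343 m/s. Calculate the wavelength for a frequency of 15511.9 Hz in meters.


Given values:
  c = 343 m/s, f = 15511.9 Hz
Formula: lambda = c / f
lambda = 343 / 15511.9
lambda = 0.0221

0.0221 m


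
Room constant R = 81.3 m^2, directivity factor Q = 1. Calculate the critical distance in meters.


Given values:
  R = 81.3 m^2, Q = 1
Formula: d_c = 0.141 * sqrt(Q * R)
Compute Q * R = 1 * 81.3 = 81.3
Compute sqrt(81.3) = 9.0167
d_c = 0.141 * 9.0167 = 1.271

1.271 m


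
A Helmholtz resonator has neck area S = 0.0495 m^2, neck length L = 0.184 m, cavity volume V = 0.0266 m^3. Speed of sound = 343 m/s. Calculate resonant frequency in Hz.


Given values:
  S = 0.0495 m^2, L = 0.184 m, V = 0.0266 m^3, c = 343 m/s
Formula: f = (c / (2*pi)) * sqrt(S / (V * L))
Compute V * L = 0.0266 * 0.184 = 0.0048944
Compute S / (V * L) = 0.0495 / 0.0048944 = 10.1136
Compute sqrt(10.1136) = 3.180189
Compute c / (2*pi) = 343 / 6.283185 = 54.590148
f = 54.590148 * 3.180189 = 173.61

173.61 Hz


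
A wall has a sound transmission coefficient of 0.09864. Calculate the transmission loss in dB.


Given values:
  tau = 0.09864
Formula: TL = 10 * log10(1 / tau)
Compute 1 / tau = 1 / 0.09864 = 10.1379
Compute log10(10.1379) = 1.005948
TL = 10 * 1.005948 = 10.06

10.06 dB


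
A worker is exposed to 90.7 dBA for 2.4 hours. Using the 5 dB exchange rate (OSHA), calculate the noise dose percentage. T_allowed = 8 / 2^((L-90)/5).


Given values:
  L = 90.7 dBA, T = 2.4 hours
Formula: T_allowed = 8 / 2^((L - 90) / 5)
Compute exponent: (90.7 - 90) / 5 = 0.14
Compute 2^(0.14) = 1.101905
T_allowed = 8 / 1.101905 = 7.260154 hours
Dose = (T / T_allowed) * 100
Dose = (2.4 / 7.260154) * 100 = 33.06

33.06 %


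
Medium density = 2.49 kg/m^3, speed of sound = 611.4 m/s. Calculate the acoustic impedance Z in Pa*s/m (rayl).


Given values:
  rho = 2.49 kg/m^3
  c = 611.4 m/s
Formula: Z = rho * c
Z = 2.49 * 611.4
Z = 1522.39

1522.39 rayl


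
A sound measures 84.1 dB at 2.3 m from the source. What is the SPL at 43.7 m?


Given values:
  SPL1 = 84.1 dB, r1 = 2.3 m, r2 = 43.7 m
Formula: SPL2 = SPL1 - 20 * log10(r2 / r1)
Compute ratio: r2 / r1 = 43.7 / 2.3 = 19.0
Compute log10: log10(19.0) = 1.278754
Compute drop: 20 * 1.278754 = 25.5751
SPL2 = 84.1 - 25.5751 = 58.52

58.52 dB


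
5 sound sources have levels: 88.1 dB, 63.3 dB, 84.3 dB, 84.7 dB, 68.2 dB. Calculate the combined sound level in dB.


Formula: L_total = 10 * log10( sum(10^(Li/10)) )
  Source 1: 10^(88.1/10) = 645654229.0347
  Source 2: 10^(63.3/10) = 2137962.0895
  Source 3: 10^(84.3/10) = 269153480.3927
  Source 4: 10^(84.7/10) = 295120922.6666
  Source 5: 10^(68.2/10) = 6606934.4801
Sum of linear values = 1218673528.6636
L_total = 10 * log10(1218673528.6636) = 90.86

90.86 dB


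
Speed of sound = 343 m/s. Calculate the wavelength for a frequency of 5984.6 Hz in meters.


Given values:
  c = 343 m/s, f = 5984.6 Hz
Formula: lambda = c / f
lambda = 343 / 5984.6
lambda = 0.0573

0.0573 m


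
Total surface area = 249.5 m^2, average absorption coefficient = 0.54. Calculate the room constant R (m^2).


Given values:
  S = 249.5 m^2, alpha = 0.54
Formula: R = S * alpha / (1 - alpha)
Numerator: 249.5 * 0.54 = 134.73
Denominator: 1 - 0.54 = 0.46
R = 134.73 / 0.46 = 292.89

292.89 m^2


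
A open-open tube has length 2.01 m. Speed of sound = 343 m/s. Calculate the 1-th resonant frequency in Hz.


Given values:
  Tube type: open-open, L = 2.01 m, c = 343 m/s, n = 1
Formula: f_n = n * c / (2 * L)
Compute 2 * L = 2 * 2.01 = 4.02
f = 1 * 343 / 4.02
f = 85.32

85.32 Hz


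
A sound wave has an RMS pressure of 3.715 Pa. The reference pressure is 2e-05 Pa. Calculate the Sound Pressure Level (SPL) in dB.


Given values:
  p = 3.715 Pa
  p_ref = 2e-05 Pa
Formula: SPL = 20 * log10(p / p_ref)
Compute ratio: p / p_ref = 3.715 / 2e-05 = 185750
Compute log10: log10(185750) = 5.268929
Multiply: SPL = 20 * 5.268929 = 105.38

105.38 dB


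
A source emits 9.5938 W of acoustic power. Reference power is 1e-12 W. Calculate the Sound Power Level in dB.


Given values:
  W = 9.5938 W
  W_ref = 1e-12 W
Formula: SWL = 10 * log10(W / W_ref)
Compute ratio: W / W_ref = 9593800000000
Compute log10: log10(9593800000000) = 12.981991
Multiply: SWL = 10 * 12.981991 = 129.82

129.82 dB


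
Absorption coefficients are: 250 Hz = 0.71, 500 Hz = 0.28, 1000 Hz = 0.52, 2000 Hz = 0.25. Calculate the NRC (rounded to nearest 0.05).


Given values:
  a_250 = 0.71, a_500 = 0.28
  a_1000 = 0.52, a_2000 = 0.25
Formula: NRC = (a250 + a500 + a1000 + a2000) / 4
Sum = 0.71 + 0.28 + 0.52 + 0.25 = 1.76
NRC = 1.76 / 4 = 0.44
Rounded to nearest 0.05: 0.45

0.45


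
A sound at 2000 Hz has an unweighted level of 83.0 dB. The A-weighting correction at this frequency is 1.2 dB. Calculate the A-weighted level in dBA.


Given values:
  SPL = 83.0 dB
  A-weighting at 2000 Hz = 1.2 dB
Formula: L_A = SPL + A_weight
L_A = 83.0 + (1.2)
L_A = 84.2

84.2 dBA


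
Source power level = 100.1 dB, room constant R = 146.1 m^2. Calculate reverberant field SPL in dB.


Given values:
  Lw = 100.1 dB, R = 146.1 m^2
Formula: SPL = Lw + 10 * log10(4 / R)
Compute 4 / R = 4 / 146.1 = 0.027379
Compute 10 * log10(0.027379) = -15.6258
SPL = 100.1 + (-15.6258) = 84.47

84.47 dB


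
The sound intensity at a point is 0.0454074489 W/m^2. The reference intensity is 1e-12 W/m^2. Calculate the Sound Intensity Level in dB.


Given values:
  I = 0.0454074489 W/m^2
  I_ref = 1e-12 W/m^2
Formula: SIL = 10 * log10(I / I_ref)
Compute ratio: I / I_ref = 45407448900
Compute log10: log10(45407448900) = 10.657127
Multiply: SIL = 10 * 10.657127 = 106.57

106.57 dB


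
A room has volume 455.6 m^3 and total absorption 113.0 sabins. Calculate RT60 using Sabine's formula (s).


Given values:
  V = 455.6 m^3
  A = 113.0 sabins
Formula: RT60 = 0.161 * V / A
Numerator: 0.161 * 455.6 = 73.3516
RT60 = 73.3516 / 113.0 = 0.649

0.649 s


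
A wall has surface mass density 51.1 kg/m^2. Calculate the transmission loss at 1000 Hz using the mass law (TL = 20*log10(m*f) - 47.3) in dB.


Given values:
  m = 51.1 kg/m^2, f = 1000 Hz
Formula: TL = 20 * log10(m * f) - 47.3
Compute m * f = 51.1 * 1000 = 51100.0
Compute log10(51100.0) = 4.708421
Compute 20 * 4.708421 = 94.1684
TL = 94.1684 - 47.3 = 46.87

46.87 dB


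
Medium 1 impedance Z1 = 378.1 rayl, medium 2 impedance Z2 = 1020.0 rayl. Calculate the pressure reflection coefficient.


Given values:
  Z1 = 378.1 rayl, Z2 = 1020.0 rayl
Formula: R = (Z2 - Z1) / (Z2 + Z1)
Numerator: Z2 - Z1 = 1020.0 - 378.1 = 641.9
Denominator: Z2 + Z1 = 1020.0 + 378.1 = 1398.1
R = 641.9 / 1398.1 = 0.4591

0.4591


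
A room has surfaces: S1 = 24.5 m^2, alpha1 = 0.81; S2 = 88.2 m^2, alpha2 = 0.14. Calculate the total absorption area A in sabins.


Given surfaces:
  Surface 1: 24.5 * 0.81 = 19.845
  Surface 2: 88.2 * 0.14 = 12.348
Formula: A = sum(Si * alpha_i)
A = 19.845 + 12.348
A = 32.19

32.19 sabins


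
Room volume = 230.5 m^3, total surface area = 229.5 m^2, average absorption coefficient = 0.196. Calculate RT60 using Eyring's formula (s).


Given values:
  V = 230.5 m^3, S = 229.5 m^2, alpha = 0.196
Formula: RT60 = 0.161 * V / (-S * ln(1 - alpha))
Compute ln(1 - 0.196) = ln(0.804) = -0.218156
Denominator: -229.5 * -0.218156 = 50.0668
Numerator: 0.161 * 230.5 = 37.1105
RT60 = 37.1105 / 50.0668 = 0.741

0.741 s


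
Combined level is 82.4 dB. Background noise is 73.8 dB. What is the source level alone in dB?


Given values:
  L_total = 82.4 dB, L_bg = 73.8 dB
Formula: L_source = 10 * log10(10^(L_total/10) - 10^(L_bg/10))
Convert to linear:
  10^(82.4/10) = 173780082.8749
  10^(73.8/10) = 23988329.1902
Difference: 173780082.8749 - 23988329.1902 = 149791753.6847
L_source = 10 * log10(149791753.6847) = 81.75

81.75 dB


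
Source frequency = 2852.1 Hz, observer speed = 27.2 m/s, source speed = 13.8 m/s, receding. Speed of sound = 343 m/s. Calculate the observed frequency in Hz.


Given values:
  f_s = 2852.1 Hz, v_o = 27.2 m/s, v_s = 13.8 m/s
  Direction: receding
Formula: f_o = f_s * (c - v_o) / (c + v_s)
Numerator: c - v_o = 343 - 27.2 = 315.8
Denominator: c + v_s = 343 + 13.8 = 356.8
f_o = 2852.1 * 315.8 / 356.8 = 2524.36

2524.36 Hz


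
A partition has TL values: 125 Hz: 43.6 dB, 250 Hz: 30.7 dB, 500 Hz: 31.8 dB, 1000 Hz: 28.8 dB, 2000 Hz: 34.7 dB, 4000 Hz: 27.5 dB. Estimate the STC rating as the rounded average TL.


Given TL values at each frequency:
  125 Hz: 43.6 dB
  250 Hz: 30.7 dB
  500 Hz: 31.8 dB
  1000 Hz: 28.8 dB
  2000 Hz: 34.7 dB
  4000 Hz: 27.5 dB
Formula: STC ~ round(average of TL values)
Sum = 43.6 + 30.7 + 31.8 + 28.8 + 34.7 + 27.5 = 197.1
Average = 197.1 / 6 = 32.85
Rounded: 33

33


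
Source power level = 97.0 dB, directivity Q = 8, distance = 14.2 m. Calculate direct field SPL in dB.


Given values:
  Lw = 97.0 dB, Q = 8, r = 14.2 m
Formula: SPL = Lw + 10 * log10(Q / (4 * pi * r^2))
Compute 4 * pi * r^2 = 4 * pi * 14.2^2 = 2533.883
Compute Q / denom = 8 / 2533.883 = 0.00315721
Compute 10 * log10(0.00315721) = -25.007
SPL = 97.0 + (-25.007) = 71.99

71.99 dB


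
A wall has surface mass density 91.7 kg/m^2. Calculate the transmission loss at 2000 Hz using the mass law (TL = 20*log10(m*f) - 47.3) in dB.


Given values:
  m = 91.7 kg/m^2, f = 2000 Hz
Formula: TL = 20 * log10(m * f) - 47.3
Compute m * f = 91.7 * 2000 = 183400.0
Compute log10(183400.0) = 5.263399
Compute 20 * 5.263399 = 105.268
TL = 105.268 - 47.3 = 57.97

57.97 dB


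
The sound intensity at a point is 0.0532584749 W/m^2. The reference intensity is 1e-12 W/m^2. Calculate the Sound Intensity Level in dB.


Given values:
  I = 0.0532584749 W/m^2
  I_ref = 1e-12 W/m^2
Formula: SIL = 10 * log10(I / I_ref)
Compute ratio: I / I_ref = 53258474900
Compute log10: log10(53258474900) = 10.726389
Multiply: SIL = 10 * 10.726389 = 107.26

107.26 dB


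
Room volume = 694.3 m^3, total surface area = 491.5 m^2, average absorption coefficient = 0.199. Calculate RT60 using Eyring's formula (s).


Given values:
  V = 694.3 m^3, S = 491.5 m^2, alpha = 0.199
Formula: RT60 = 0.161 * V / (-S * ln(1 - alpha))
Compute ln(1 - 0.199) = ln(0.801) = -0.221894
Denominator: -491.5 * -0.221894 = 109.0609
Numerator: 0.161 * 694.3 = 111.7823
RT60 = 111.7823 / 109.0609 = 1.025

1.025 s


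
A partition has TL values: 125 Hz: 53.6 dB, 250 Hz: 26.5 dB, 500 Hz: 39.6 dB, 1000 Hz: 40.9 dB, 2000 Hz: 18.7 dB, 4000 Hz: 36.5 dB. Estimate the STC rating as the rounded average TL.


Given TL values at each frequency:
  125 Hz: 53.6 dB
  250 Hz: 26.5 dB
  500 Hz: 39.6 dB
  1000 Hz: 40.9 dB
  2000 Hz: 18.7 dB
  4000 Hz: 36.5 dB
Formula: STC ~ round(average of TL values)
Sum = 53.6 + 26.5 + 39.6 + 40.9 + 18.7 + 36.5 = 215.8
Average = 215.8 / 6 = 35.97
Rounded: 36

36


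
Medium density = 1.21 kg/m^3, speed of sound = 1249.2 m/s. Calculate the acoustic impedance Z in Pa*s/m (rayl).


Given values:
  rho = 1.21 kg/m^3
  c = 1249.2 m/s
Formula: Z = rho * c
Z = 1.21 * 1249.2
Z = 1511.53

1511.53 rayl


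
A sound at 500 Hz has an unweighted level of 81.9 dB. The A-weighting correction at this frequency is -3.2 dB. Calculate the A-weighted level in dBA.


Given values:
  SPL = 81.9 dB
  A-weighting at 500 Hz = -3.2 dB
Formula: L_A = SPL + A_weight
L_A = 81.9 + (-3.2)
L_A = 78.7

78.7 dBA


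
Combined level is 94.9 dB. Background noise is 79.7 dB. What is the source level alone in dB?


Given values:
  L_total = 94.9 dB, L_bg = 79.7 dB
Formula: L_source = 10 * log10(10^(L_total/10) - 10^(L_bg/10))
Convert to linear:
  10^(94.9/10) = 3090295432.5136
  10^(79.7/10) = 93325430.0797
Difference: 3090295432.5136 - 93325430.0797 = 2996970002.4339
L_source = 10 * log10(2996970002.4339) = 94.77

94.77 dB


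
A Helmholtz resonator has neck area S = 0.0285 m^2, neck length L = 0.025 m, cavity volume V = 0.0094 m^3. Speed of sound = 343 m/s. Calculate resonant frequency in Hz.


Given values:
  S = 0.0285 m^2, L = 0.025 m, V = 0.0094 m^3, c = 343 m/s
Formula: f = (c / (2*pi)) * sqrt(S / (V * L))
Compute V * L = 0.0094 * 0.025 = 0.000235
Compute S / (V * L) = 0.0285 / 0.000235 = 121.2766
Compute sqrt(121.2766) = 11.012566
Compute c / (2*pi) = 343 / 6.283185 = 54.590148
f = 54.590148 * 11.012566 = 601.18

601.18 Hz


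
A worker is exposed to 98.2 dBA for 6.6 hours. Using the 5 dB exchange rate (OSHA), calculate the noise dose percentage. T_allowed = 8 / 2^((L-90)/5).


Given values:
  L = 98.2 dBA, T = 6.6 hours
Formula: T_allowed = 8 / 2^((L - 90) / 5)
Compute exponent: (98.2 - 90) / 5 = 1.64
Compute 2^(1.64) = 3.116658
T_allowed = 8 / 3.116658 = 2.566852 hours
Dose = (T / T_allowed) * 100
Dose = (6.6 / 2.566852) * 100 = 257.12

257.12 %


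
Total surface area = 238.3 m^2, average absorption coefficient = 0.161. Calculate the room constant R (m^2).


Given values:
  S = 238.3 m^2, alpha = 0.161
Formula: R = S * alpha / (1 - alpha)
Numerator: 238.3 * 0.161 = 38.3663
Denominator: 1 - 0.161 = 0.839
R = 38.3663 / 0.839 = 45.73

45.73 m^2


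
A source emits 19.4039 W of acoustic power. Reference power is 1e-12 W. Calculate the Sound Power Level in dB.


Given values:
  W = 19.4039 W
  W_ref = 1e-12 W
Formula: SWL = 10 * log10(W / W_ref)
Compute ratio: W / W_ref = 19403900000000
Compute log10: log10(19403900000000) = 13.287889
Multiply: SWL = 10 * 13.287889 = 132.88

132.88 dB


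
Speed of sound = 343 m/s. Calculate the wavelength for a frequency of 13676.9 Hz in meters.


Given values:
  c = 343 m/s, f = 13676.9 Hz
Formula: lambda = c / f
lambda = 343 / 13676.9
lambda = 0.0251

0.0251 m


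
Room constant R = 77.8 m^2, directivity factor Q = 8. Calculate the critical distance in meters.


Given values:
  R = 77.8 m^2, Q = 8
Formula: d_c = 0.141 * sqrt(Q * R)
Compute Q * R = 8 * 77.8 = 622.4
Compute sqrt(622.4) = 24.9479
d_c = 0.141 * 24.9479 = 3.518

3.518 m


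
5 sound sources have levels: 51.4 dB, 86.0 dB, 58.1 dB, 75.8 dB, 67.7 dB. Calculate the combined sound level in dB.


Formula: L_total = 10 * log10( sum(10^(Li/10)) )
  Source 1: 10^(51.4/10) = 138038.4265
  Source 2: 10^(86.0/10) = 398107170.5535
  Source 3: 10^(58.1/10) = 645654.229
  Source 4: 10^(75.8/10) = 38018939.6321
  Source 5: 10^(67.7/10) = 5888436.5536
Sum of linear values = 442798239.3947
L_total = 10 * log10(442798239.3947) = 86.46

86.46 dB


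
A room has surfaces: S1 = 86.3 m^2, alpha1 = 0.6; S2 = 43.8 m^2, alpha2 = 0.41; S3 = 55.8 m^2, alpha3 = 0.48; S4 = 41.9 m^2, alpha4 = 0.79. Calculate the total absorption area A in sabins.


Given surfaces:
  Surface 1: 86.3 * 0.6 = 51.78
  Surface 2: 43.8 * 0.41 = 17.958
  Surface 3: 55.8 * 0.48 = 26.784
  Surface 4: 41.9 * 0.79 = 33.101
Formula: A = sum(Si * alpha_i)
A = 51.78 + 17.958 + 26.784 + 33.101
A = 129.62

129.62 sabins


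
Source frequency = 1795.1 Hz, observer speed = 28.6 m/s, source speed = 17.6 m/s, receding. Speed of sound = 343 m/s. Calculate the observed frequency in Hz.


Given values:
  f_s = 1795.1 Hz, v_o = 28.6 m/s, v_s = 17.6 m/s
  Direction: receding
Formula: f_o = f_s * (c - v_o) / (c + v_s)
Numerator: c - v_o = 343 - 28.6 = 314.4
Denominator: c + v_s = 343 + 17.6 = 360.6
f_o = 1795.1 * 314.4 / 360.6 = 1565.11

1565.11 Hz


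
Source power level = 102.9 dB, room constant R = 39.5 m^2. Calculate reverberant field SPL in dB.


Given values:
  Lw = 102.9 dB, R = 39.5 m^2
Formula: SPL = Lw + 10 * log10(4 / R)
Compute 4 / R = 4 / 39.5 = 0.101266
Compute 10 * log10(0.101266) = -9.9454
SPL = 102.9 + (-9.9454) = 92.95

92.95 dB


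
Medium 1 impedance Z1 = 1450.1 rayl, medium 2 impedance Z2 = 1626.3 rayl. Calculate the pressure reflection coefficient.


Given values:
  Z1 = 1450.1 rayl, Z2 = 1626.3 rayl
Formula: R = (Z2 - Z1) / (Z2 + Z1)
Numerator: Z2 - Z1 = 1626.3 - 1450.1 = 176.2
Denominator: Z2 + Z1 = 1626.3 + 1450.1 = 3076.4
R = 176.2 / 3076.4 = 0.0573

0.0573


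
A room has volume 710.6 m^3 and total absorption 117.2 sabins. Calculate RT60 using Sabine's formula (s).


Given values:
  V = 710.6 m^3
  A = 117.2 sabins
Formula: RT60 = 0.161 * V / A
Numerator: 0.161 * 710.6 = 114.4066
RT60 = 114.4066 / 117.2 = 0.976

0.976 s


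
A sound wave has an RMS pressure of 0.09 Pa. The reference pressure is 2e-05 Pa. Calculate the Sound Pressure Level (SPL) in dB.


Given values:
  p = 0.09 Pa
  p_ref = 2e-05 Pa
Formula: SPL = 20 * log10(p / p_ref)
Compute ratio: p / p_ref = 0.09 / 2e-05 = 4500
Compute log10: log10(4500) = 3.653213
Multiply: SPL = 20 * 3.653213 = 73.06

73.06 dB


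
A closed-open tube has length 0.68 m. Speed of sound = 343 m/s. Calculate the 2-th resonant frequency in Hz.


Given values:
  Tube type: closed-open, L = 0.68 m, c = 343 m/s, n = 2
Formula: f_n = (2n - 1) * c / (4 * L)
Compute 2n - 1 = 2*2 - 1 = 3
Compute 4 * L = 4 * 0.68 = 2.72
f = 3 * 343 / 2.72
f = 378.31

378.31 Hz


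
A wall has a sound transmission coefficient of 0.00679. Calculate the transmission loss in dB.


Given values:
  tau = 0.00679
Formula: TL = 10 * log10(1 / tau)
Compute 1 / tau = 1 / 0.00679 = 147.2754
Compute log10(147.2754) = 2.16813
TL = 10 * 2.16813 = 21.68

21.68 dB


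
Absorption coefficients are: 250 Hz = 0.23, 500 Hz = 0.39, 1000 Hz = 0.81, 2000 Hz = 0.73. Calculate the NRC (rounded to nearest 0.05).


Given values:
  a_250 = 0.23, a_500 = 0.39
  a_1000 = 0.81, a_2000 = 0.73
Formula: NRC = (a250 + a500 + a1000 + a2000) / 4
Sum = 0.23 + 0.39 + 0.81 + 0.73 = 2.16
NRC = 2.16 / 4 = 0.54
Rounded to nearest 0.05: 0.55

0.55


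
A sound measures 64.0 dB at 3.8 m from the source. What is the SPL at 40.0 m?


Given values:
  SPL1 = 64.0 dB, r1 = 3.8 m, r2 = 40.0 m
Formula: SPL2 = SPL1 - 20 * log10(r2 / r1)
Compute ratio: r2 / r1 = 40.0 / 3.8 = 10.5263
Compute log10: log10(10.5263) = 1.022276
Compute drop: 20 * 1.022276 = 20.4455
SPL2 = 64.0 - 20.4455 = 43.55

43.55 dB


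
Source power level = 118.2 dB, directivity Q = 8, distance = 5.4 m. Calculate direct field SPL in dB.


Given values:
  Lw = 118.2 dB, Q = 8, r = 5.4 m
Formula: SPL = Lw + 10 * log10(Q / (4 * pi * r^2))
Compute 4 * pi * r^2 = 4 * pi * 5.4^2 = 366.4354
Compute Q / denom = 8 / 366.4354 = 0.02183195
Compute 10 * log10(0.02183195) = -16.6091
SPL = 118.2 + (-16.6091) = 101.59

101.59 dB


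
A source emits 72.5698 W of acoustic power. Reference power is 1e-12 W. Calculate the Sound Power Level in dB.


Given values:
  W = 72.5698 W
  W_ref = 1e-12 W
Formula: SWL = 10 * log10(W / W_ref)
Compute ratio: W / W_ref = 72569800000000
Compute log10: log10(72569800000000) = 13.860756
Multiply: SWL = 10 * 13.860756 = 138.61

138.61 dB


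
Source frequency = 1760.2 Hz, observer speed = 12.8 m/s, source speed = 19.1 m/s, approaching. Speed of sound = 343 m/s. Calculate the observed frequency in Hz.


Given values:
  f_s = 1760.2 Hz, v_o = 12.8 m/s, v_s = 19.1 m/s
  Direction: approaching
Formula: f_o = f_s * (c + v_o) / (c - v_s)
Numerator: c + v_o = 343 + 12.8 = 355.8
Denominator: c - v_s = 343 - 19.1 = 323.9
f_o = 1760.2 * 355.8 / 323.9 = 1933.56

1933.56 Hz


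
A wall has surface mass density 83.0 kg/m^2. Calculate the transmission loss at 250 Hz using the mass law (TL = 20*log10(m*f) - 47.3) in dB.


Given values:
  m = 83.0 kg/m^2, f = 250 Hz
Formula: TL = 20 * log10(m * f) - 47.3
Compute m * f = 83.0 * 250 = 20750.0
Compute log10(20750.0) = 4.317018
Compute 20 * 4.317018 = 86.3404
TL = 86.3404 - 47.3 = 39.04

39.04 dB


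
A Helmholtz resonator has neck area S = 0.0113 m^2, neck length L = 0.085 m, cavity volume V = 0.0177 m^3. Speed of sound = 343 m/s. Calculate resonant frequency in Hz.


Given values:
  S = 0.0113 m^2, L = 0.085 m, V = 0.0177 m^3, c = 343 m/s
Formula: f = (c / (2*pi)) * sqrt(S / (V * L))
Compute V * L = 0.0177 * 0.085 = 0.0015045
Compute S / (V * L) = 0.0113 / 0.0015045 = 7.5108
Compute sqrt(7.5108) = 2.740584
Compute c / (2*pi) = 343 / 6.283185 = 54.590148
f = 54.590148 * 2.740584 = 149.61

149.61 Hz


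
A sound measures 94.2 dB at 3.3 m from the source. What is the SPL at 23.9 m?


Given values:
  SPL1 = 94.2 dB, r1 = 3.3 m, r2 = 23.9 m
Formula: SPL2 = SPL1 - 20 * log10(r2 / r1)
Compute ratio: r2 / r1 = 23.9 / 3.3 = 7.2424
Compute log10: log10(7.2424) = 0.859883
Compute drop: 20 * 0.859883 = 17.1977
SPL2 = 94.2 - 17.1977 = 77.0

77.0 dB


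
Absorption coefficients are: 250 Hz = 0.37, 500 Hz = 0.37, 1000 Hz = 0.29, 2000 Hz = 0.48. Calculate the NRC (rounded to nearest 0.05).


Given values:
  a_250 = 0.37, a_500 = 0.37
  a_1000 = 0.29, a_2000 = 0.48
Formula: NRC = (a250 + a500 + a1000 + a2000) / 4
Sum = 0.37 + 0.37 + 0.29 + 0.48 = 1.51
NRC = 1.51 / 4 = 0.3775
Rounded to nearest 0.05: 0.4

0.4


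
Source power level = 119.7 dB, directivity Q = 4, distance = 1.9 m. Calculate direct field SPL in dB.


Given values:
  Lw = 119.7 dB, Q = 4, r = 1.9 m
Formula: SPL = Lw + 10 * log10(Q / (4 * pi * r^2))
Compute 4 * pi * r^2 = 4 * pi * 1.9^2 = 45.3646
Compute Q / denom = 4 / 45.3646 = 0.08817448
Compute 10 * log10(0.08817448) = -10.5466
SPL = 119.7 + (-10.5466) = 109.15

109.15 dB


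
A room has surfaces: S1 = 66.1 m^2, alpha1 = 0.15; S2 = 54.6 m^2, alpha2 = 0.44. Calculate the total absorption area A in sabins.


Given surfaces:
  Surface 1: 66.1 * 0.15 = 9.915
  Surface 2: 54.6 * 0.44 = 24.024
Formula: A = sum(Si * alpha_i)
A = 9.915 + 24.024
A = 33.94

33.94 sabins


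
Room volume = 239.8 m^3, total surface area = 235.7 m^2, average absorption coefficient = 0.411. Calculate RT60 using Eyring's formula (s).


Given values:
  V = 239.8 m^3, S = 235.7 m^2, alpha = 0.411
Formula: RT60 = 0.161 * V / (-S * ln(1 - alpha))
Compute ln(1 - 0.411) = ln(0.589) = -0.529329
Denominator: -235.7 * -0.529329 = 124.7628
Numerator: 0.161 * 239.8 = 38.6078
RT60 = 38.6078 / 124.7628 = 0.309

0.309 s


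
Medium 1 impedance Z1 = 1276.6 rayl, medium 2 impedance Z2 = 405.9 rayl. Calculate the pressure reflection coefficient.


Given values:
  Z1 = 1276.6 rayl, Z2 = 405.9 rayl
Formula: R = (Z2 - Z1) / (Z2 + Z1)
Numerator: Z2 - Z1 = 405.9 - 1276.6 = -870.7
Denominator: Z2 + Z1 = 405.9 + 1276.6 = 1682.5
R = -870.7 / 1682.5 = -0.5175

-0.5175


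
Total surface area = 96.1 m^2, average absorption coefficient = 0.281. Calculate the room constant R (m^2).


Given values:
  S = 96.1 m^2, alpha = 0.281
Formula: R = S * alpha / (1 - alpha)
Numerator: 96.1 * 0.281 = 27.0041
Denominator: 1 - 0.281 = 0.719
R = 27.0041 / 0.719 = 37.56

37.56 m^2


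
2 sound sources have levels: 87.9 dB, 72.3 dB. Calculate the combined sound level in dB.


Formula: L_total = 10 * log10( sum(10^(Li/10)) )
  Source 1: 10^(87.9/10) = 616595001.8615
  Source 2: 10^(72.3/10) = 16982436.5246
Sum of linear values = 633577438.3861
L_total = 10 * log10(633577438.3861) = 88.02

88.02 dB


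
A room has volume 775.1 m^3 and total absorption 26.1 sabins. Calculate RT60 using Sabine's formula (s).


Given values:
  V = 775.1 m^3
  A = 26.1 sabins
Formula: RT60 = 0.161 * V / A
Numerator: 0.161 * 775.1 = 124.7911
RT60 = 124.7911 / 26.1 = 4.781

4.781 s


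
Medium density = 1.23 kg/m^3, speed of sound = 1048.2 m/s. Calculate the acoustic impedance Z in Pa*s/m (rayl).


Given values:
  rho = 1.23 kg/m^3
  c = 1048.2 m/s
Formula: Z = rho * c
Z = 1.23 * 1048.2
Z = 1289.29

1289.29 rayl


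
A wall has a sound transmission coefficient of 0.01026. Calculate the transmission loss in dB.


Given values:
  tau = 0.01026
Formula: TL = 10 * log10(1 / tau)
Compute 1 / tau = 1 / 0.01026 = 97.4659
Compute log10(97.4659) = 1.988853
TL = 10 * 1.988853 = 19.89

19.89 dB


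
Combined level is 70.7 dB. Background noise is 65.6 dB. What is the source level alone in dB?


Given values:
  L_total = 70.7 dB, L_bg = 65.6 dB
Formula: L_source = 10 * log10(10^(L_total/10) - 10^(L_bg/10))
Convert to linear:
  10^(70.7/10) = 11748975.5494
  10^(65.6/10) = 3630780.5477
Difference: 11748975.5494 - 3630780.5477 = 8118195.0017
L_source = 10 * log10(8118195.0017) = 69.09

69.09 dB


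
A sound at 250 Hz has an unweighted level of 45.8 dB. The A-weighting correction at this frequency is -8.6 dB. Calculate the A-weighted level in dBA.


Given values:
  SPL = 45.8 dB
  A-weighting at 250 Hz = -8.6 dB
Formula: L_A = SPL + A_weight
L_A = 45.8 + (-8.6)
L_A = 37.2

37.2 dBA


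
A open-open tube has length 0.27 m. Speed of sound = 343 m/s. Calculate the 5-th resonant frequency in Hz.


Given values:
  Tube type: open-open, L = 0.27 m, c = 343 m/s, n = 5
Formula: f_n = n * c / (2 * L)
Compute 2 * L = 2 * 0.27 = 0.54
f = 5 * 343 / 0.54
f = 3175.93

3175.93 Hz


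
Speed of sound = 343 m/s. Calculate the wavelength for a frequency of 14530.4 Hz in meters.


Given values:
  c = 343 m/s, f = 14530.4 Hz
Formula: lambda = c / f
lambda = 343 / 14530.4
lambda = 0.0236

0.0236 m


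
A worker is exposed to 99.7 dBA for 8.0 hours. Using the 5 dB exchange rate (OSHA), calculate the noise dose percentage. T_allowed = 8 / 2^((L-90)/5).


Given values:
  L = 99.7 dBA, T = 8.0 hours
Formula: T_allowed = 8 / 2^((L - 90) / 5)
Compute exponent: (99.7 - 90) / 5 = 1.94
Compute 2^(1.94) = 3.837056
T_allowed = 8 / 3.837056 = 2.084932 hours
Dose = (T / T_allowed) * 100
Dose = (8.0 / 2.084932) * 100 = 383.71

383.71 %


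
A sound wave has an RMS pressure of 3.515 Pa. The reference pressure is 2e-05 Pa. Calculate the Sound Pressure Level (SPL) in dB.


Given values:
  p = 3.515 Pa
  p_ref = 2e-05 Pa
Formula: SPL = 20 * log10(p / p_ref)
Compute ratio: p / p_ref = 3.515 / 2e-05 = 175750
Compute log10: log10(175750) = 5.244895
Multiply: SPL = 20 * 5.244895 = 104.9

104.9 dB


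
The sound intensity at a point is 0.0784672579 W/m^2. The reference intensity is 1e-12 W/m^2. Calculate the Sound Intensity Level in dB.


Given values:
  I = 0.0784672579 W/m^2
  I_ref = 1e-12 W/m^2
Formula: SIL = 10 * log10(I / I_ref)
Compute ratio: I / I_ref = 78467257900
Compute log10: log10(78467257900) = 10.894688
Multiply: SIL = 10 * 10.894688 = 108.95

108.95 dB


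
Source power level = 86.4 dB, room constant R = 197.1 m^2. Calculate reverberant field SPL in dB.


Given values:
  Lw = 86.4 dB, R = 197.1 m^2
Formula: SPL = Lw + 10 * log10(4 / R)
Compute 4 / R = 4 / 197.1 = 0.020294
Compute 10 * log10(0.020294) = -16.9263
SPL = 86.4 + (-16.9263) = 69.47

69.47 dB


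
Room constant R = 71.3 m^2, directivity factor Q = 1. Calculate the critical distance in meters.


Given values:
  R = 71.3 m^2, Q = 1
Formula: d_c = 0.141 * sqrt(Q * R)
Compute Q * R = 1 * 71.3 = 71.3
Compute sqrt(71.3) = 8.4439
d_c = 0.141 * 8.4439 = 1.191

1.191 m


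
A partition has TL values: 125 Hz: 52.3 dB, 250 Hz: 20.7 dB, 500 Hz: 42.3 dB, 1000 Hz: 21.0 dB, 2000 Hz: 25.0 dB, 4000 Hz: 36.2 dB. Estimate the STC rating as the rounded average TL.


Given TL values at each frequency:
  125 Hz: 52.3 dB
  250 Hz: 20.7 dB
  500 Hz: 42.3 dB
  1000 Hz: 21.0 dB
  2000 Hz: 25.0 dB
  4000 Hz: 36.2 dB
Formula: STC ~ round(average of TL values)
Sum = 52.3 + 20.7 + 42.3 + 21.0 + 25.0 + 36.2 = 197.5
Average = 197.5 / 6 = 32.92
Rounded: 33

33


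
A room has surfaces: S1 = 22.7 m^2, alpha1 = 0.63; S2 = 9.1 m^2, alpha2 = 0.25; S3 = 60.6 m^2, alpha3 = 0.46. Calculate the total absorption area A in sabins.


Given surfaces:
  Surface 1: 22.7 * 0.63 = 14.301
  Surface 2: 9.1 * 0.25 = 2.275
  Surface 3: 60.6 * 0.46 = 27.876
Formula: A = sum(Si * alpha_i)
A = 14.301 + 2.275 + 27.876
A = 44.45

44.45 sabins


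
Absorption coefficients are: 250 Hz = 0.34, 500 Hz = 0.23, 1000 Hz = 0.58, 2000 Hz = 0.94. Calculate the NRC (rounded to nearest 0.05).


Given values:
  a_250 = 0.34, a_500 = 0.23
  a_1000 = 0.58, a_2000 = 0.94
Formula: NRC = (a250 + a500 + a1000 + a2000) / 4
Sum = 0.34 + 0.23 + 0.58 + 0.94 = 2.09
NRC = 2.09 / 4 = 0.5225
Rounded to nearest 0.05: 0.5

0.5


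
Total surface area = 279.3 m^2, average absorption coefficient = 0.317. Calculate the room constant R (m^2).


Given values:
  S = 279.3 m^2, alpha = 0.317
Formula: R = S * alpha / (1 - alpha)
Numerator: 279.3 * 0.317 = 88.5381
Denominator: 1 - 0.317 = 0.683
R = 88.5381 / 0.683 = 129.63

129.63 m^2


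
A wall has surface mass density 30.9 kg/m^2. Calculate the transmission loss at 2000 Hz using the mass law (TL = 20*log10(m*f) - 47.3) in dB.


Given values:
  m = 30.9 kg/m^2, f = 2000 Hz
Formula: TL = 20 * log10(m * f) - 47.3
Compute m * f = 30.9 * 2000 = 61800.0
Compute log10(61800.0) = 4.790988
Compute 20 * 4.790988 = 95.8198
TL = 95.8198 - 47.3 = 48.52

48.52 dB


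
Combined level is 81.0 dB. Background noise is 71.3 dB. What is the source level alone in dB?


Given values:
  L_total = 81.0 dB, L_bg = 71.3 dB
Formula: L_source = 10 * log10(10^(L_total/10) - 10^(L_bg/10))
Convert to linear:
  10^(81.0/10) = 125892541.1794
  10^(71.3/10) = 13489628.8259
Difference: 125892541.1794 - 13489628.8259 = 112402912.3535
L_source = 10 * log10(112402912.3535) = 80.51

80.51 dB


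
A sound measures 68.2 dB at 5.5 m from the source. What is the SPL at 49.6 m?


Given values:
  SPL1 = 68.2 dB, r1 = 5.5 m, r2 = 49.6 m
Formula: SPL2 = SPL1 - 20 * log10(r2 / r1)
Compute ratio: r2 / r1 = 49.6 / 5.5 = 9.0182
Compute log10: log10(9.0182) = 0.95512
Compute drop: 20 * 0.95512 = 19.1024
SPL2 = 68.2 - 19.1024 = 49.1

49.1 dB


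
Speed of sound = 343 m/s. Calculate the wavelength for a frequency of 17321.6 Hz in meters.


Given values:
  c = 343 m/s, f = 17321.6 Hz
Formula: lambda = c / f
lambda = 343 / 17321.6
lambda = 0.0198

0.0198 m


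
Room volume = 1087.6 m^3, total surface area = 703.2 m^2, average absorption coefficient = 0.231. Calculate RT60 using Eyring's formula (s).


Given values:
  V = 1087.6 m^3, S = 703.2 m^2, alpha = 0.231
Formula: RT60 = 0.161 * V / (-S * ln(1 - alpha))
Compute ln(1 - 0.231) = ln(0.769) = -0.262664
Denominator: -703.2 * -0.262664 = 184.7053
Numerator: 0.161 * 1087.6 = 175.1036
RT60 = 175.1036 / 184.7053 = 0.948

0.948 s


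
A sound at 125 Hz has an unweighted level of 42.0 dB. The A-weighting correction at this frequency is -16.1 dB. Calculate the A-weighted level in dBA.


Given values:
  SPL = 42.0 dB
  A-weighting at 125 Hz = -16.1 dB
Formula: L_A = SPL + A_weight
L_A = 42.0 + (-16.1)
L_A = 25.9

25.9 dBA


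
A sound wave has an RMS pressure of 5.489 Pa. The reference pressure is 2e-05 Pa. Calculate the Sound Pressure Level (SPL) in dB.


Given values:
  p = 5.489 Pa
  p_ref = 2e-05 Pa
Formula: SPL = 20 * log10(p / p_ref)
Compute ratio: p / p_ref = 5.489 / 2e-05 = 274450
Compute log10: log10(274450) = 5.438463
Multiply: SPL = 20 * 5.438463 = 108.77

108.77 dB


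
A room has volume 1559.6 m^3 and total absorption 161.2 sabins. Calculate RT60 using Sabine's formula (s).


Given values:
  V = 1559.6 m^3
  A = 161.2 sabins
Formula: RT60 = 0.161 * V / A
Numerator: 0.161 * 1559.6 = 251.0956
RT60 = 251.0956 / 161.2 = 1.558

1.558 s


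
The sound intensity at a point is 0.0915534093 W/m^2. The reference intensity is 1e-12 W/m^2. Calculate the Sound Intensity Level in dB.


Given values:
  I = 0.0915534093 W/m^2
  I_ref = 1e-12 W/m^2
Formula: SIL = 10 * log10(I / I_ref)
Compute ratio: I / I_ref = 91553409300
Compute log10: log10(91553409300) = 10.961675
Multiply: SIL = 10 * 10.961675 = 109.62

109.62 dB
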